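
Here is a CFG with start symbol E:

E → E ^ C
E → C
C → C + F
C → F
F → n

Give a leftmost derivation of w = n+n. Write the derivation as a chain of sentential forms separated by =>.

E=>C=>C+F=>F+F=>n+F=>n+n

E => C   [E → C]
C => C+F   [C → C + F]
C+F => F+F   [C → F]
F+F => n+F   [F → n]
n+F => n+n   [F → n]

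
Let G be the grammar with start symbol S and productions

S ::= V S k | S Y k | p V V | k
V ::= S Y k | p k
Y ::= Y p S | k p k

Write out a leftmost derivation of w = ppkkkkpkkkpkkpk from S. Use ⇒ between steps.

S⇒pVV⇒pSYkV⇒pSYkYkV⇒pVSkYkYkV⇒ppkSkYkYkV⇒ppkkkYkYkV⇒ppkkkkpkkYkV⇒ppkkkkpkkkpkkV⇒ppkkkkpkkkpkkpk

S ⇒ pVV   [S ::= p V V]
pVV ⇒ pSYkV   [V ::= S Y k]
pSYkV ⇒ pSYkYkV   [S ::= S Y k]
pSYkYkV ⇒ pVSkYkYkV   [S ::= V S k]
pVSkYkYkV ⇒ ppkSkYkYkV   [V ::= p k]
ppkSkYkYkV ⇒ ppkkkYkYkV   [S ::= k]
ppkkkYkYkV ⇒ ppkkkkpkkYkV   [Y ::= k p k]
ppkkkkpkkYkV ⇒ ppkkkkpkkkpkkV   [Y ::= k p k]
ppkkkkpkkkpkkV ⇒ ppkkkkpkkkpkkpk   [V ::= p k]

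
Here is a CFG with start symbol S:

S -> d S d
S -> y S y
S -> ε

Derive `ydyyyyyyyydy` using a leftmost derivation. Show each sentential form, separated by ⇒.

S ⇒ ySy ⇒ ydSdy ⇒ ydySydy ⇒ ydyySyydy ⇒ ydyyySyyydy ⇒ ydyyyySyyyydy ⇒ ydyyyyyyyydy

S ⇒ ySy   [S -> y S y]
ySy ⇒ ydSdy   [S -> d S d]
ydSdy ⇒ ydySydy   [S -> y S y]
ydySydy ⇒ ydyySyydy   [S -> y S y]
ydyySyydy ⇒ ydyyySyyydy   [S -> y S y]
ydyyySyyydy ⇒ ydyyyySyyyydy   [S -> y S y]
ydyyyySyyyydy ⇒ ydyyyyyyyydy   [S -> ε]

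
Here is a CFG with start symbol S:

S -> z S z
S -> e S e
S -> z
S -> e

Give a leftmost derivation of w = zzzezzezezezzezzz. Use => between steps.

S => zSz => zzSzz => zzzSzzz => zzzeSezzz => zzzezSzezzz => zzzezzSzzezzz => zzzezzeSezzezzz => zzzezzezSzezzezzz => zzzezzezezezzezzz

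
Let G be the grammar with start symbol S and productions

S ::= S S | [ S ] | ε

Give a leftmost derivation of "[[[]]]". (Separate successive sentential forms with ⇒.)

S ⇒ SS ⇒ SSS ⇒ SSSS ⇒ [S]SSS ⇒ [[S]]SSS ⇒ [[SS]]SSS ⇒ [[SSS]]SSS ⇒ [[[S]SS]]SSS ⇒ [[[]SS]]SSS ⇒ [[[]S]]SSS ⇒ [[[]]]SSS ⇒ [[[]]]SS ⇒ [[[]]]S ⇒ [[[]]]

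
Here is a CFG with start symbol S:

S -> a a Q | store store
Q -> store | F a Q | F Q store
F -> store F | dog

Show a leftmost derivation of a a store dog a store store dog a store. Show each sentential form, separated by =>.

S => a a Q => a a F a Q => a a store F a Q => a a store dog a Q => a a store dog a F a Q => a a store dog a store F a Q => a a store dog a store store F a Q => a a store dog a store store dog a Q => a a store dog a store store dog a store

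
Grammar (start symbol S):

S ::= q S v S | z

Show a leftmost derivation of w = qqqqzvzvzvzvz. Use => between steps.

S=>qSvS=>qqSvSvS=>qqqSvSvSvS=>qqqqSvSvSvSvS=>qqqqzvSvSvSvS=>qqqqzvzvSvSvS=>qqqqzvzvzvSvS=>qqqqzvzvzvzvS=>qqqqzvzvzvzvz

S => qSvS   [S ::= q S v S]
qSvS => qqSvSvS   [S ::= q S v S]
qqSvSvS => qqqSvSvSvS   [S ::= q S v S]
qqqSvSvSvS => qqqqSvSvSvSvS   [S ::= q S v S]
qqqqSvSvSvSvS => qqqqzvSvSvSvS   [S ::= z]
qqqqzvSvSvSvS => qqqqzvzvSvSvS   [S ::= z]
qqqqzvzvSvSvS => qqqqzvzvzvSvS   [S ::= z]
qqqqzvzvzvSvS => qqqqzvzvzvzvS   [S ::= z]
qqqqzvzvzvzvS => qqqqzvzvzvzvz   [S ::= z]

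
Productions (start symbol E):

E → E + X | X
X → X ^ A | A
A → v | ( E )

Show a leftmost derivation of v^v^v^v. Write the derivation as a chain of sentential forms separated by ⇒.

E ⇒ X   [E → X]
X ⇒ X^A   [X → X ^ A]
X^A ⇒ X^A^A   [X → X ^ A]
X^A^A ⇒ X^A^A^A   [X → X ^ A]
X^A^A^A ⇒ A^A^A^A   [X → A]
A^A^A^A ⇒ v^A^A^A   [A → v]
v^A^A^A ⇒ v^v^A^A   [A → v]
v^v^A^A ⇒ v^v^v^A   [A → v]
v^v^v^A ⇒ v^v^v^v   [A → v]

E ⇒ X ⇒ X^A ⇒ X^A^A ⇒ X^A^A^A ⇒ A^A^A^A ⇒ v^A^A^A ⇒ v^v^A^A ⇒ v^v^v^A ⇒ v^v^v^v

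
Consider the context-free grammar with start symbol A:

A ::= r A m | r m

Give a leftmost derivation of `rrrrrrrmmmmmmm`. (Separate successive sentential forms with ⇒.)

A ⇒ rAm   [A ::= r A m]
rAm ⇒ rrAmm   [A ::= r A m]
rrAmm ⇒ rrrAmmm   [A ::= r A m]
rrrAmmm ⇒ rrrrAmmmm   [A ::= r A m]
rrrrAmmmm ⇒ rrrrrAmmmmm   [A ::= r A m]
rrrrrAmmmmm ⇒ rrrrrrAmmmmmm   [A ::= r A m]
rrrrrrAmmmmmm ⇒ rrrrrrrmmmmmmm   [A ::= r m]

A ⇒ rAm ⇒ rrAmm ⇒ rrrAmmm ⇒ rrrrAmmmm ⇒ rrrrrAmmmmm ⇒ rrrrrrAmmmmmm ⇒ rrrrrrrmmmmmmm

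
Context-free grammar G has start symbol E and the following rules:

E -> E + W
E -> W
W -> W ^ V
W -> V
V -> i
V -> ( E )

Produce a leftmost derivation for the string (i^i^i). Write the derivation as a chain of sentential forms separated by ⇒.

E ⇒ W   [E -> W]
W ⇒ V   [W -> V]
V ⇒ (E)   [V -> ( E )]
(E) ⇒ (W)   [E -> W]
(W) ⇒ (W^V)   [W -> W ^ V]
(W^V) ⇒ (W^V^V)   [W -> W ^ V]
(W^V^V) ⇒ (V^V^V)   [W -> V]
(V^V^V) ⇒ (i^V^V)   [V -> i]
(i^V^V) ⇒ (i^i^V)   [V -> i]
(i^i^V) ⇒ (i^i^i)   [V -> i]

E⇒W⇒V⇒(E)⇒(W)⇒(W^V)⇒(W^V^V)⇒(V^V^V)⇒(i^V^V)⇒(i^i^V)⇒(i^i^i)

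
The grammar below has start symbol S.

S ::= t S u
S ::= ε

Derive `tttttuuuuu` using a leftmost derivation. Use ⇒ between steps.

S⇒tSu⇒ttSuu⇒tttSuuu⇒ttttSuuuu⇒tttttSuuuuu⇒tttttuuuuu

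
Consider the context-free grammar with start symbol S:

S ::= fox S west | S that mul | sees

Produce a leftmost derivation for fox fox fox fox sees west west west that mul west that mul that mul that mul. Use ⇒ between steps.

S ⇒ S that mul ⇒ S that mul that mul ⇒ S that mul that mul that mul ⇒ fox S west that mul that mul that mul ⇒ fox S that mul west that mul that mul that mul ⇒ fox fox S west that mul west that mul that mul that mul ⇒ fox fox fox S west west that mul west that mul that mul that mul ⇒ fox fox fox fox S west west west that mul west that mul that mul that mul ⇒ fox fox fox fox sees west west west that mul west that mul that mul that mul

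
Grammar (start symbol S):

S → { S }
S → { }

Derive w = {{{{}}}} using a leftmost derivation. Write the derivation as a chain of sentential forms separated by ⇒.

S ⇒ {S}   [S → { S }]
{S} ⇒ {{S}}   [S → { S }]
{{S}} ⇒ {{{S}}}   [S → { S }]
{{{S}}} ⇒ {{{{}}}}   [S → { }]

S⇒{S}⇒{{S}}⇒{{{S}}}⇒{{{{}}}}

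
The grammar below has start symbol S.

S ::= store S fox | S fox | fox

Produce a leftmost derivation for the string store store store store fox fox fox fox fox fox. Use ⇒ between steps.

S ⇒ store S fox ⇒ store store S fox fox ⇒ store store store S fox fox fox ⇒ store store store store S fox fox fox fox ⇒ store store store store S fox fox fox fox fox ⇒ store store store store fox fox fox fox fox fox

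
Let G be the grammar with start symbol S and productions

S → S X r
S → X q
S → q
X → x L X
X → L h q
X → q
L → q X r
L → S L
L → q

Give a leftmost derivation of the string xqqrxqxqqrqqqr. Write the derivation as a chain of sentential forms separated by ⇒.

S ⇒ SXr ⇒ XqXr ⇒ xLXqXr ⇒ xqXrXqXr ⇒ xqqrXqXr ⇒ xqqrxLXqXr ⇒ xqqrxqXrXqXr ⇒ xqqrxqxLXrXqXr ⇒ xqqrxqxqXrXqXr ⇒ xqqrxqxqqrXqXr ⇒ xqqrxqxqqrqqXr ⇒ xqqrxqxqqrqqqr

S ⇒ SXr   [S → S X r]
SXr ⇒ XqXr   [S → X q]
XqXr ⇒ xLXqXr   [X → x L X]
xLXqXr ⇒ xqXrXqXr   [L → q X r]
xqXrXqXr ⇒ xqqrXqXr   [X → q]
xqqrXqXr ⇒ xqqrxLXqXr   [X → x L X]
xqqrxLXqXr ⇒ xqqrxqXrXqXr   [L → q X r]
xqqrxqXrXqXr ⇒ xqqrxqxLXrXqXr   [X → x L X]
xqqrxqxLXrXqXr ⇒ xqqrxqxqXrXqXr   [L → q]
xqqrxqxqXrXqXr ⇒ xqqrxqxqqrXqXr   [X → q]
xqqrxqxqqrXqXr ⇒ xqqrxqxqqrqqXr   [X → q]
xqqrxqxqqrqqXr ⇒ xqqrxqxqqrqqqr   [X → q]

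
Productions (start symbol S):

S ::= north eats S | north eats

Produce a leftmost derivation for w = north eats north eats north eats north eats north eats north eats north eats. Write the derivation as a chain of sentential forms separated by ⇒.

S ⇒ north eats S ⇒ north eats north eats S ⇒ north eats north eats north eats S ⇒ north eats north eats north eats north eats S ⇒ north eats north eats north eats north eats north eats S ⇒ north eats north eats north eats north eats north eats north eats S ⇒ north eats north eats north eats north eats north eats north eats north eats

S ⇒ north eats S   [S ::= north eats S]
north eats S ⇒ north eats north eats S   [S ::= north eats S]
north eats north eats S ⇒ north eats north eats north eats S   [S ::= north eats S]
north eats north eats north eats S ⇒ north eats north eats north eats north eats S   [S ::= north eats S]
north eats north eats north eats north eats S ⇒ north eats north eats north eats north eats north eats S   [S ::= north eats S]
north eats north eats north eats north eats north eats S ⇒ north eats north eats north eats north eats north eats north eats S   [S ::= north eats S]
north eats north eats north eats north eats north eats north eats S ⇒ north eats north eats north eats north eats north eats north eats north eats   [S ::= north eats]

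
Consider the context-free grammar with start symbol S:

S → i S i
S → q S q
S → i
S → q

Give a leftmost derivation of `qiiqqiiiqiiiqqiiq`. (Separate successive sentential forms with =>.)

S => qSq => qiSiq => qiiSiiq => qiiqSqiiq => qiiqqSqqiiq => qiiqqiSiqqiiq => qiiqqiiSiiqqiiq => qiiqqiiiSiiiqqiiq => qiiqqiiiqiiiqqiiq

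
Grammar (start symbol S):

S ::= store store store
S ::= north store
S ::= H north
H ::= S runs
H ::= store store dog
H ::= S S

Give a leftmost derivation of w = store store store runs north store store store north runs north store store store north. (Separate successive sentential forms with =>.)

S => H north   [S ::= H north]
H north => S S north   [H ::= S S]
S S north => H north S north   [S ::= H north]
H north S north => S runs north S north   [H ::= S runs]
S runs north S north => H north runs north S north   [S ::= H north]
H north runs north S north => S S north runs north S north   [H ::= S S]
S S north runs north S north => H north S north runs north S north   [S ::= H north]
H north S north runs north S north => S runs north S north runs north S north   [H ::= S runs]
S runs north S north runs north S north => store store store runs north S north runs north S north   [S ::= store store store]
store store store runs north S north runs north S north => store store store runs north store store store north runs north S north   [S ::= store store store]
store store store runs north store store store north runs north S north => store store store runs north store store store north runs north store store store north   [S ::= store store store]

S => H north => S S north => H north S north => S runs north S north => H north runs north S north => S S north runs north S north => H north S north runs north S north => S runs north S north runs north S north => store store store runs north S north runs north S north => store store store runs north store store store north runs north S north => store store store runs north store store store north runs north store store store north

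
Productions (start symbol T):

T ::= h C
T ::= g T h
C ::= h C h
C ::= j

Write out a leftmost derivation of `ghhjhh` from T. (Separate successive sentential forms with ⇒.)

T ⇒ gTh ⇒ ghCh ⇒ ghhChh ⇒ ghhjhh

T ⇒ gTh   [T ::= g T h]
gTh ⇒ ghCh   [T ::= h C]
ghCh ⇒ ghhChh   [C ::= h C h]
ghhChh ⇒ ghhjhh   [C ::= j]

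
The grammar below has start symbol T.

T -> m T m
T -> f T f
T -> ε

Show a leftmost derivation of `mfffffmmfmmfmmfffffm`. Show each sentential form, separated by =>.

T => mTm   [T -> m T m]
mTm => mfTfm   [T -> f T f]
mfTfm => mffTffm   [T -> f T f]
mffTffm => mfffTfffm   [T -> f T f]
mfffTfffm => mffffTffffm   [T -> f T f]
mffffTffffm => mfffffTfffffm   [T -> f T f]
mfffffTfffffm => mfffffmTmfffffm   [T -> m T m]
mfffffmTmfffffm => mfffffmmTmmfffffm   [T -> m T m]
mfffffmmTmmfffffm => mfffffmmfTfmmfffffm   [T -> f T f]
mfffffmmfTfmmfffffm => mfffffmmfmTmfmmfffffm   [T -> m T m]
mfffffmmfmTmfmmfffffm => mfffffmmfmmfmmfffffm   [T -> ε]

T => mTm => mfTfm => mffTffm => mfffTfffm => mffffTffffm => mfffffTfffffm => mfffffmTmfffffm => mfffffmmTmmfffffm => mfffffmmfTfmmfffffm => mfffffmmfmTmfmmfffffm => mfffffmmfmmfmmfffffm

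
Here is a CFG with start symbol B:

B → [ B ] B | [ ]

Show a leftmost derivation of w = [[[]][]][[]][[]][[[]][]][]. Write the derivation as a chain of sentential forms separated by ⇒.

B ⇒ [B]B   [B → [ B ] B]
[B]B ⇒ [[B]B]B   [B → [ B ] B]
[[B]B]B ⇒ [[[]]B]B   [B → [ ]]
[[[]]B]B ⇒ [[[]][]]B   [B → [ ]]
[[[]][]]B ⇒ [[[]][]][B]B   [B → [ B ] B]
[[[]][]][B]B ⇒ [[[]][]][[]]B   [B → [ ]]
[[[]][]][[]]B ⇒ [[[]][]][[]][B]B   [B → [ B ] B]
[[[]][]][[]][B]B ⇒ [[[]][]][[]][[]]B   [B → [ ]]
[[[]][]][[]][[]]B ⇒ [[[]][]][[]][[]][B]B   [B → [ B ] B]
[[[]][]][[]][[]][B]B ⇒ [[[]][]][[]][[]][[B]B]B   [B → [ B ] B]
[[[]][]][[]][[]][[B]B]B ⇒ [[[]][]][[]][[]][[[]]B]B   [B → [ ]]
[[[]][]][[]][[]][[[]]B]B ⇒ [[[]][]][[]][[]][[[]][]]B   [B → [ ]]
[[[]][]][[]][[]][[[]][]]B ⇒ [[[]][]][[]][[]][[[]][]][]   [B → [ ]]

B⇒[B]B⇒[[B]B]B⇒[[[]]B]B⇒[[[]][]]B⇒[[[]][]][B]B⇒[[[]][]][[]]B⇒[[[]][]][[]][B]B⇒[[[]][]][[]][[]]B⇒[[[]][]][[]][[]][B]B⇒[[[]][]][[]][[]][[B]B]B⇒[[[]][]][[]][[]][[[]]B]B⇒[[[]][]][[]][[]][[[]][]]B⇒[[[]][]][[]][[]][[[]][]][]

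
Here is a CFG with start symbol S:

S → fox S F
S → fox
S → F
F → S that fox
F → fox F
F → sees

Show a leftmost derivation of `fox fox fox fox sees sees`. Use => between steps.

S => fox S F => fox fox S F F => fox fox fox F F => fox fox fox fox F F => fox fox fox fox sees F => fox fox fox fox sees sees

S => fox S F   [S → fox S F]
fox S F => fox fox S F F   [S → fox S F]
fox fox S F F => fox fox fox F F   [S → fox]
fox fox fox F F => fox fox fox fox F F   [F → fox F]
fox fox fox fox F F => fox fox fox fox sees F   [F → sees]
fox fox fox fox sees F => fox fox fox fox sees sees   [F → sees]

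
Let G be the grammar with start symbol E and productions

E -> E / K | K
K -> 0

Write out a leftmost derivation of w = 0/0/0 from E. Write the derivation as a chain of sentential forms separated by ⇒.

E ⇒ E/K ⇒ E/K/K ⇒ K/K/K ⇒ 0/K/K ⇒ 0/0/K ⇒ 0/0/0

E ⇒ E/K   [E -> E / K]
E/K ⇒ E/K/K   [E -> E / K]
E/K/K ⇒ K/K/K   [E -> K]
K/K/K ⇒ 0/K/K   [K -> 0]
0/K/K ⇒ 0/0/K   [K -> 0]
0/0/K ⇒ 0/0/0   [K -> 0]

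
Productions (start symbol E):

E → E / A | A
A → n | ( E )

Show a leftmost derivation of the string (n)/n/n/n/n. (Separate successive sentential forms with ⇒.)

E ⇒ E/A   [E → E / A]
E/A ⇒ E/A/A   [E → E / A]
E/A/A ⇒ E/A/A/A   [E → E / A]
E/A/A/A ⇒ E/A/A/A/A   [E → E / A]
E/A/A/A/A ⇒ A/A/A/A/A   [E → A]
A/A/A/A/A ⇒ (E)/A/A/A/A   [A → ( E )]
(E)/A/A/A/A ⇒ (A)/A/A/A/A   [E → A]
(A)/A/A/A/A ⇒ (n)/A/A/A/A   [A → n]
(n)/A/A/A/A ⇒ (n)/n/A/A/A   [A → n]
(n)/n/A/A/A ⇒ (n)/n/n/A/A   [A → n]
(n)/n/n/A/A ⇒ (n)/n/n/n/A   [A → n]
(n)/n/n/n/A ⇒ (n)/n/n/n/n   [A → n]

E ⇒ E/A ⇒ E/A/A ⇒ E/A/A/A ⇒ E/A/A/A/A ⇒ A/A/A/A/A ⇒ (E)/A/A/A/A ⇒ (A)/A/A/A/A ⇒ (n)/A/A/A/A ⇒ (n)/n/A/A/A ⇒ (n)/n/n/A/A ⇒ (n)/n/n/n/A ⇒ (n)/n/n/n/n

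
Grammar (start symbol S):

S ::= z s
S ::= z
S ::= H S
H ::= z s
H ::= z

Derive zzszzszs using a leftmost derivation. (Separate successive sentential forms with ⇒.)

S ⇒ HS ⇒ zS ⇒ zHS ⇒ zzsS ⇒ zzsHS ⇒ zzszS ⇒ zzszHS ⇒ zzszzsS ⇒ zzszzszs

S ⇒ HS   [S ::= H S]
HS ⇒ zS   [H ::= z]
zS ⇒ zHS   [S ::= H S]
zHS ⇒ zzsS   [H ::= z s]
zzsS ⇒ zzsHS   [S ::= H S]
zzsHS ⇒ zzszS   [H ::= z]
zzszS ⇒ zzszHS   [S ::= H S]
zzszHS ⇒ zzszzsS   [H ::= z s]
zzszzsS ⇒ zzszzszs   [S ::= z s]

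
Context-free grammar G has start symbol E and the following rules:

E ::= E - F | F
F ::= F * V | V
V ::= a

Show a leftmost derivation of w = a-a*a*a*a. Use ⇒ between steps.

E ⇒ E-F ⇒ F-F ⇒ V-F ⇒ a-F ⇒ a-F*V ⇒ a-F*V*V ⇒ a-F*V*V*V ⇒ a-V*V*V*V ⇒ a-a*V*V*V ⇒ a-a*a*V*V ⇒ a-a*a*a*V ⇒ a-a*a*a*a

E ⇒ E-F   [E ::= E - F]
E-F ⇒ F-F   [E ::= F]
F-F ⇒ V-F   [F ::= V]
V-F ⇒ a-F   [V ::= a]
a-F ⇒ a-F*V   [F ::= F * V]
a-F*V ⇒ a-F*V*V   [F ::= F * V]
a-F*V*V ⇒ a-F*V*V*V   [F ::= F * V]
a-F*V*V*V ⇒ a-V*V*V*V   [F ::= V]
a-V*V*V*V ⇒ a-a*V*V*V   [V ::= a]
a-a*V*V*V ⇒ a-a*a*V*V   [V ::= a]
a-a*a*V*V ⇒ a-a*a*a*V   [V ::= a]
a-a*a*a*V ⇒ a-a*a*a*a   [V ::= a]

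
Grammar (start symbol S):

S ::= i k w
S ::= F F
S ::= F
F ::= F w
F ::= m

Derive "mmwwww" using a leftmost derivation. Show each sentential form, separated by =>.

S => FF => mF => mFw => mFww => mFwww => mFwwww => mmwwww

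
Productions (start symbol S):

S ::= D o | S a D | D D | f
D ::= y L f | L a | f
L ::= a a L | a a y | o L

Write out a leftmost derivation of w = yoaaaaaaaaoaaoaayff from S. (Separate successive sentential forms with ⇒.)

S ⇒ DD   [S ::= D D]
DD ⇒ yLfD   [D ::= y L f]
yLfD ⇒ yoLfD   [L ::= o L]
yoLfD ⇒ yoaaLfD   [L ::= a a L]
yoaaLfD ⇒ yoaaaaLfD   [L ::= a a L]
yoaaaaLfD ⇒ yoaaaaaaLfD   [L ::= a a L]
yoaaaaaaLfD ⇒ yoaaaaaaaaLfD   [L ::= a a L]
yoaaaaaaaaLfD ⇒ yoaaaaaaaaoLfD   [L ::= o L]
yoaaaaaaaaoLfD ⇒ yoaaaaaaaaoaaLfD   [L ::= a a L]
yoaaaaaaaaoaaLfD ⇒ yoaaaaaaaaoaaoLfD   [L ::= o L]
yoaaaaaaaaoaaoLfD ⇒ yoaaaaaaaaoaaoaayfD   [L ::= a a y]
yoaaaaaaaaoaaoaayfD ⇒ yoaaaaaaaaoaaoaayff   [D ::= f]

S ⇒ DD ⇒ yLfD ⇒ yoLfD ⇒ yoaaLfD ⇒ yoaaaaLfD ⇒ yoaaaaaaLfD ⇒ yoaaaaaaaaLfD ⇒ yoaaaaaaaaoLfD ⇒ yoaaaaaaaaoaaLfD ⇒ yoaaaaaaaaoaaoLfD ⇒ yoaaaaaaaaoaaoaayfD ⇒ yoaaaaaaaaoaaoaayff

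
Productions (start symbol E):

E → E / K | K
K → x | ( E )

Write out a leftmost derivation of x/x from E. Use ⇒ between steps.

E ⇒ E/K ⇒ K/K ⇒ x/K ⇒ x/x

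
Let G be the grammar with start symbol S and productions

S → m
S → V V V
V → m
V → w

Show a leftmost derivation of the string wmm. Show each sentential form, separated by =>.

S => VVV => wVV => wmV => wmm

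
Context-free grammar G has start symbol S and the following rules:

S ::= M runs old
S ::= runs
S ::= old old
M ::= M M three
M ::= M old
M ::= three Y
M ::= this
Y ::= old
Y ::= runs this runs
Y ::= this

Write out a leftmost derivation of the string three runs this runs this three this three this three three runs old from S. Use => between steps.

S => M runs old   [S ::= M runs old]
M runs old => M M three runs old   [M ::= M M three]
M M three runs old => three Y M three runs old   [M ::= three Y]
three Y M three runs old => three runs this runs M three runs old   [Y ::= runs this runs]
three runs this runs M three runs old => three runs this runs M M three three runs old   [M ::= M M three]
three runs this runs M M three three runs old => three runs this runs M M three M three three runs old   [M ::= M M three]
three runs this runs M M three M three three runs old => three runs this runs this M three M three three runs old   [M ::= this]
three runs this runs this M three M three three runs old => three runs this runs this three Y three M three three runs old   [M ::= three Y]
three runs this runs this three Y three M three three runs old => three runs this runs this three this three M three three runs old   [Y ::= this]
three runs this runs this three this three M three three runs old => three runs this runs this three this three this three three runs old   [M ::= this]

S => M runs old => M M three runs old => three Y M three runs old => three runs this runs M three runs old => three runs this runs M M three three runs old => three runs this runs M M three M three three runs old => three runs this runs this M three M three three runs old => three runs this runs this three Y three M three three runs old => three runs this runs this three this three M three three runs old => three runs this runs this three this three this three three runs old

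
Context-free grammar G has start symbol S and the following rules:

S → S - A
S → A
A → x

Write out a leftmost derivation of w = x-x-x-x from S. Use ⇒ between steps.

S ⇒ S-A   [S → S - A]
S-A ⇒ S-A-A   [S → S - A]
S-A-A ⇒ S-A-A-A   [S → S - A]
S-A-A-A ⇒ A-A-A-A   [S → A]
A-A-A-A ⇒ x-A-A-A   [A → x]
x-A-A-A ⇒ x-x-A-A   [A → x]
x-x-A-A ⇒ x-x-x-A   [A → x]
x-x-x-A ⇒ x-x-x-x   [A → x]

S ⇒ S-A ⇒ S-A-A ⇒ S-A-A-A ⇒ A-A-A-A ⇒ x-A-A-A ⇒ x-x-A-A ⇒ x-x-x-A ⇒ x-x-x-x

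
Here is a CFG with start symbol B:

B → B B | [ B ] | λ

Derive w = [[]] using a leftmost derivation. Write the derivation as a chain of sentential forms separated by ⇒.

B ⇒ [B]   [B → [ B ]]
[B] ⇒ [BB]   [B → B B]
[BB] ⇒ [BBB]   [B → B B]
[BBB] ⇒ [BBBB]   [B → B B]
[BBBB] ⇒ [[B]BBB]   [B → [ B ]]
[[B]BBB] ⇒ [[]BBB]   [B → λ]
[[]BBB] ⇒ [[]BB]   [B → λ]
[[]BB] ⇒ [[]B]   [B → λ]
[[]B] ⇒ [[]]   [B → λ]

B ⇒ [B] ⇒ [BB] ⇒ [BBB] ⇒ [BBBB] ⇒ [[B]BBB] ⇒ [[]BBB] ⇒ [[]BB] ⇒ [[]B] ⇒ [[]]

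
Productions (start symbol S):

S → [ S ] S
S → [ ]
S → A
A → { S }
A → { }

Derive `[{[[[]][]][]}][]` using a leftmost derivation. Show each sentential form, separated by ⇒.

S ⇒ [S]S ⇒ [A]S ⇒ [{S}]S ⇒ [{[S]S}]S ⇒ [{[[S]S]S}]S ⇒ [{[[[]]S]S}]S ⇒ [{[[[]][]]S}]S ⇒ [{[[[]][]][]}]S ⇒ [{[[[]][]][]}][]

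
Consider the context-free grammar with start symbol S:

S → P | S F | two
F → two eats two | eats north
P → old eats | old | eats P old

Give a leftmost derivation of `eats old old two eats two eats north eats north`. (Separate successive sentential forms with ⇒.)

S ⇒ S F   [S → S F]
S F ⇒ S F F   [S → S F]
S F F ⇒ S F F F   [S → S F]
S F F F ⇒ P F F F   [S → P]
P F F F ⇒ eats P old F F F   [P → eats P old]
eats P old F F F ⇒ eats old old F F F   [P → old]
eats old old F F F ⇒ eats old old two eats two F F   [F → two eats two]
eats old old two eats two F F ⇒ eats old old two eats two eats north F   [F → eats north]
eats old old two eats two eats north F ⇒ eats old old two eats two eats north eats north   [F → eats north]

S ⇒ S F ⇒ S F F ⇒ S F F F ⇒ P F F F ⇒ eats P old F F F ⇒ eats old old F F F ⇒ eats old old two eats two F F ⇒ eats old old two eats two eats north F ⇒ eats old old two eats two eats north eats north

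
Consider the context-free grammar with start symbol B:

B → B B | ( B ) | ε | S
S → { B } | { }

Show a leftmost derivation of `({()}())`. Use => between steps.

B => BB   [B → B B]
BB => (B)B   [B → ( B )]
(B)B => (BB)B   [B → B B]
(BB)B => (BBB)B   [B → B B]
(BBB)B => (SBB)B   [B → S]
(SBB)B => ({B}BB)B   [S → { B }]
({B}BB)B => ({(B)}BB)B   [B → ( B )]
({(B)}BB)B => ({()}BB)B   [B → ε]
({()}BB)B => ({()}B)B   [B → ε]
({()}B)B => ({()}(B))B   [B → ( B )]
({()}(B))B => ({()}())B   [B → ε]
({()}())B => ({()}())   [B → ε]

B => BB => (B)B => (BB)B => (BBB)B => (SBB)B => ({B}BB)B => ({(B)}BB)B => ({()}BB)B => ({()}B)B => ({()}(B))B => ({()}())B => ({()}())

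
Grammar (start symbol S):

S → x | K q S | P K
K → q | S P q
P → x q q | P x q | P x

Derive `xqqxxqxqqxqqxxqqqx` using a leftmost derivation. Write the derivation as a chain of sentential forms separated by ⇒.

S ⇒ KqS ⇒ SPqqS ⇒ PKPqqS ⇒ PxqKPqqS ⇒ PxqxqKPqqS ⇒ PxxqxqKPqqS ⇒ xqqxxqxqKPqqS ⇒ xqqxxqxqqPqqS ⇒ xqqxxqxqqPxqqqS ⇒ xqqxxqxqqPxxqqqS ⇒ xqqxxqxqqxqqxxqqqS ⇒ xqqxxqxqqxqqxxqqqx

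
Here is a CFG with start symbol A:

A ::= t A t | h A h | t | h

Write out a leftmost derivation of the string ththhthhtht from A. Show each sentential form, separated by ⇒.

A⇒tAt⇒thAht⇒thtAtht⇒ththAhtht⇒ththhAhhtht⇒ththhthhtht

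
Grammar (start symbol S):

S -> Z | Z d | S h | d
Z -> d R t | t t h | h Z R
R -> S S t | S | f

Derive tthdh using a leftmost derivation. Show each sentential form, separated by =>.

S => Sh   [S -> S h]
Sh => Zdh   [S -> Z d]
Zdh => tthdh   [Z -> t t h]

S => Sh => Zdh => tthdh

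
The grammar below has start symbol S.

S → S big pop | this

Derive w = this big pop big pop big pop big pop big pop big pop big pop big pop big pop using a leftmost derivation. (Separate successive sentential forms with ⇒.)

S ⇒ S big pop ⇒ S big pop big pop ⇒ S big pop big pop big pop ⇒ S big pop big pop big pop big pop ⇒ S big pop big pop big pop big pop big pop ⇒ S big pop big pop big pop big pop big pop big pop ⇒ S big pop big pop big pop big pop big pop big pop big pop ⇒ S big pop big pop big pop big pop big pop big pop big pop big pop ⇒ S big pop big pop big pop big pop big pop big pop big pop big pop big pop ⇒ this big pop big pop big pop big pop big pop big pop big pop big pop big pop

S ⇒ S big pop   [S → S big pop]
S big pop ⇒ S big pop big pop   [S → S big pop]
S big pop big pop ⇒ S big pop big pop big pop   [S → S big pop]
S big pop big pop big pop ⇒ S big pop big pop big pop big pop   [S → S big pop]
S big pop big pop big pop big pop ⇒ S big pop big pop big pop big pop big pop   [S → S big pop]
S big pop big pop big pop big pop big pop ⇒ S big pop big pop big pop big pop big pop big pop   [S → S big pop]
S big pop big pop big pop big pop big pop big pop ⇒ S big pop big pop big pop big pop big pop big pop big pop   [S → S big pop]
S big pop big pop big pop big pop big pop big pop big pop ⇒ S big pop big pop big pop big pop big pop big pop big pop big pop   [S → S big pop]
S big pop big pop big pop big pop big pop big pop big pop big pop ⇒ S big pop big pop big pop big pop big pop big pop big pop big pop big pop   [S → S big pop]
S big pop big pop big pop big pop big pop big pop big pop big pop big pop ⇒ this big pop big pop big pop big pop big pop big pop big pop big pop big pop   [S → this]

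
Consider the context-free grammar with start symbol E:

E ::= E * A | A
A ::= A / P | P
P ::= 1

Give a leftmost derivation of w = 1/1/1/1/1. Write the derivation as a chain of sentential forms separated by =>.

E => A => A/P => A/P/P => A/P/P/P => A/P/P/P/P => P/P/P/P/P => 1/P/P/P/P => 1/1/P/P/P => 1/1/1/P/P => 1/1/1/1/P => 1/1/1/1/1

E => A   [E ::= A]
A => A/P   [A ::= A / P]
A/P => A/P/P   [A ::= A / P]
A/P/P => A/P/P/P   [A ::= A / P]
A/P/P/P => A/P/P/P/P   [A ::= A / P]
A/P/P/P/P => P/P/P/P/P   [A ::= P]
P/P/P/P/P => 1/P/P/P/P   [P ::= 1]
1/P/P/P/P => 1/1/P/P/P   [P ::= 1]
1/1/P/P/P => 1/1/1/P/P   [P ::= 1]
1/1/1/P/P => 1/1/1/1/P   [P ::= 1]
1/1/1/1/P => 1/1/1/1/1   [P ::= 1]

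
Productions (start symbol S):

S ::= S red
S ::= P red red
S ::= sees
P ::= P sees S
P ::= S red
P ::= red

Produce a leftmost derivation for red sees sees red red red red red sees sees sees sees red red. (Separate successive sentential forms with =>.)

S => P red red => P sees S red red => P sees S sees S red red => S red sees S sees S red red => S red red sees S sees S red red => S red red red sees S sees S red red => P red red red red red sees S sees S red red => P sees S red red red red red sees S sees S red red => red sees S red red red red red sees S sees S red red => red sees sees red red red red red sees S sees S red red => red sees sees red red red red red sees sees sees S red red => red sees sees red red red red red sees sees sees sees red red

S => P red red   [S ::= P red red]
P red red => P sees S red red   [P ::= P sees S]
P sees S red red => P sees S sees S red red   [P ::= P sees S]
P sees S sees S red red => S red sees S sees S red red   [P ::= S red]
S red sees S sees S red red => S red red sees S sees S red red   [S ::= S red]
S red red sees S sees S red red => S red red red sees S sees S red red   [S ::= S red]
S red red red sees S sees S red red => P red red red red red sees S sees S red red   [S ::= P red red]
P red red red red red sees S sees S red red => P sees S red red red red red sees S sees S red red   [P ::= P sees S]
P sees S red red red red red sees S sees S red red => red sees S red red red red red sees S sees S red red   [P ::= red]
red sees S red red red red red sees S sees S red red => red sees sees red red red red red sees S sees S red red   [S ::= sees]
red sees sees red red red red red sees S sees S red red => red sees sees red red red red red sees sees sees S red red   [S ::= sees]
red sees sees red red red red red sees sees sees S red red => red sees sees red red red red red sees sees sees sees red red   [S ::= sees]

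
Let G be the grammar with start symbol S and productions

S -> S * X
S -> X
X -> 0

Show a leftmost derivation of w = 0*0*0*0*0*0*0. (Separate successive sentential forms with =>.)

S=>S*X=>S*X*X=>S*X*X*X=>S*X*X*X*X=>S*X*X*X*X*X=>S*X*X*X*X*X*X=>X*X*X*X*X*X*X=>0*X*X*X*X*X*X=>0*0*X*X*X*X*X=>0*0*0*X*X*X*X=>0*0*0*0*X*X*X=>0*0*0*0*0*X*X=>0*0*0*0*0*0*X=>0*0*0*0*0*0*0

S => S*X   [S -> S * X]
S*X => S*X*X   [S -> S * X]
S*X*X => S*X*X*X   [S -> S * X]
S*X*X*X => S*X*X*X*X   [S -> S * X]
S*X*X*X*X => S*X*X*X*X*X   [S -> S * X]
S*X*X*X*X*X => S*X*X*X*X*X*X   [S -> S * X]
S*X*X*X*X*X*X => X*X*X*X*X*X*X   [S -> X]
X*X*X*X*X*X*X => 0*X*X*X*X*X*X   [X -> 0]
0*X*X*X*X*X*X => 0*0*X*X*X*X*X   [X -> 0]
0*0*X*X*X*X*X => 0*0*0*X*X*X*X   [X -> 0]
0*0*0*X*X*X*X => 0*0*0*0*X*X*X   [X -> 0]
0*0*0*0*X*X*X => 0*0*0*0*0*X*X   [X -> 0]
0*0*0*0*0*X*X => 0*0*0*0*0*0*X   [X -> 0]
0*0*0*0*0*0*X => 0*0*0*0*0*0*0   [X -> 0]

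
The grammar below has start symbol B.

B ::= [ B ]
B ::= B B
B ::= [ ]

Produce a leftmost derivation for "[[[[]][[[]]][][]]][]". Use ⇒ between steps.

B ⇒ BB ⇒ [B]B ⇒ [[B]]B ⇒ [[BB]]B ⇒ [[BBB]]B ⇒ [[[B]BB]]B ⇒ [[[[]]BB]]B ⇒ [[[[]][B]B]]B ⇒ [[[[]][[B]]B]]B ⇒ [[[[]][[[]]]B]]B ⇒ [[[[]][[[]]]BB]]B ⇒ [[[[]][[[]]][]B]]B ⇒ [[[[]][[[]]][][]]]B ⇒ [[[[]][[[]]][][]]][]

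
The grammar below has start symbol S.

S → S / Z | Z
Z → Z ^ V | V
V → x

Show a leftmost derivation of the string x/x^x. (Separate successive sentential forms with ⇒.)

S ⇒ S/Z   [S → S / Z]
S/Z ⇒ Z/Z   [S → Z]
Z/Z ⇒ V/Z   [Z → V]
V/Z ⇒ x/Z   [V → x]
x/Z ⇒ x/Z^V   [Z → Z ^ V]
x/Z^V ⇒ x/V^V   [Z → V]
x/V^V ⇒ x/x^V   [V → x]
x/x^V ⇒ x/x^x   [V → x]

S ⇒ S/Z ⇒ Z/Z ⇒ V/Z ⇒ x/Z ⇒ x/Z^V ⇒ x/V^V ⇒ x/x^V ⇒ x/x^x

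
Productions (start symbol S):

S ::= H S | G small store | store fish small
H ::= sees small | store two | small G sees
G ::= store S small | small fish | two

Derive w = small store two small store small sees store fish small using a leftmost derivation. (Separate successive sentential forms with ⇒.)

S ⇒ H S   [S ::= H S]
H S ⇒ small G sees S   [H ::= small G sees]
small G sees S ⇒ small store S small sees S   [G ::= store S small]
small store S small sees S ⇒ small store G small store small sees S   [S ::= G small store]
small store G small store small sees S ⇒ small store two small store small sees S   [G ::= two]
small store two small store small sees S ⇒ small store two small store small sees store fish small   [S ::= store fish small]

S ⇒ H S ⇒ small G sees S ⇒ small store S small sees S ⇒ small store G small store small sees S ⇒ small store two small store small sees S ⇒ small store two small store small sees store fish small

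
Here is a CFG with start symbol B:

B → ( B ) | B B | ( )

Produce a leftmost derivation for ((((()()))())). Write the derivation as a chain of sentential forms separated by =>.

B => (B) => ((B)) => ((BB)) => (((B)B)) => ((((B))B)) => ((((BB))B)) => ((((()B))B)) => ((((()()))B)) => ((((()()))()))

B => (B)   [B → ( B )]
(B) => ((B))   [B → ( B )]
((B)) => ((BB))   [B → B B]
((BB)) => (((B)B))   [B → ( B )]
(((B)B)) => ((((B))B))   [B → ( B )]
((((B))B)) => ((((BB))B))   [B → B B]
((((BB))B)) => ((((()B))B))   [B → ( )]
((((()B))B)) => ((((()()))B))   [B → ( )]
((((()()))B)) => ((((()()))()))   [B → ( )]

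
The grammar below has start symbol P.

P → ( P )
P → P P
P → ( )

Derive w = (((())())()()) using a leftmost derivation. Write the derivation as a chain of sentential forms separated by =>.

P => (P)   [P → ( P )]
(P) => (PP)   [P → P P]
(PP) => (PPP)   [P → P P]
(PPP) => ((P)PP)   [P → ( P )]
((P)PP) => ((PP)PP)   [P → P P]
((PP)PP) => (((P)P)PP)   [P → ( P )]
(((P)P)PP) => (((())P)PP)   [P → ( )]
(((())P)PP) => (((())())PP)   [P → ( )]
(((())())PP) => (((())())()P)   [P → ( )]
(((())())()P) => (((())())()())   [P → ( )]

P=>(P)=>(PP)=>(PPP)=>((P)PP)=>((PP)PP)=>(((P)P)PP)=>(((())P)PP)=>(((())())PP)=>(((())())()P)=>(((())())()())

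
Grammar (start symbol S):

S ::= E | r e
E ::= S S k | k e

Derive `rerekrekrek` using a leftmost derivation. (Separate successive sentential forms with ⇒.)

S ⇒ E   [S ::= E]
E ⇒ SSk   [E ::= S S k]
SSk ⇒ ESk   [S ::= E]
ESk ⇒ SSkSk   [E ::= S S k]
SSkSk ⇒ ESkSk   [S ::= E]
ESkSk ⇒ SSkSkSk   [E ::= S S k]
SSkSkSk ⇒ reSkSkSk   [S ::= r e]
reSkSkSk ⇒ rerekSkSk   [S ::= r e]
rerekSkSk ⇒ rerekrekSk   [S ::= r e]
rerekrekSk ⇒ rerekrekrek   [S ::= r e]

S⇒E⇒SSk⇒ESk⇒SSkSk⇒ESkSk⇒SSkSkSk⇒reSkSkSk⇒rerekSkSk⇒rerekrekSk⇒rerekrekrek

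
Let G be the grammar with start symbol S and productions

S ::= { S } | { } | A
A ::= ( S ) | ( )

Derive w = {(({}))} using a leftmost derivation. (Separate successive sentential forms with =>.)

S=>{S}=>{A}=>{(S)}=>{(A)}=>{((S))}=>{(({}))}

S => {S}   [S ::= { S }]
{S} => {A}   [S ::= A]
{A} => {(S)}   [A ::= ( S )]
{(S)} => {(A)}   [S ::= A]
{(A)} => {((S))}   [A ::= ( S )]
{((S))} => {(({}))}   [S ::= { }]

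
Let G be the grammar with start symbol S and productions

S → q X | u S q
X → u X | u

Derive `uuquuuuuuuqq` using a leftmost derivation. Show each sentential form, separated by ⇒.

S ⇒ uSq ⇒ uuSqq ⇒ uuqXqq ⇒ uuquXqq ⇒ uuquuXqq ⇒ uuquuuXqq ⇒ uuquuuuXqq ⇒ uuquuuuuXqq ⇒ uuquuuuuuXqq ⇒ uuquuuuuuuqq

S ⇒ uSq   [S → u S q]
uSq ⇒ uuSqq   [S → u S q]
uuSqq ⇒ uuqXqq   [S → q X]
uuqXqq ⇒ uuquXqq   [X → u X]
uuquXqq ⇒ uuquuXqq   [X → u X]
uuquuXqq ⇒ uuquuuXqq   [X → u X]
uuquuuXqq ⇒ uuquuuuXqq   [X → u X]
uuquuuuXqq ⇒ uuquuuuuXqq   [X → u X]
uuquuuuuXqq ⇒ uuquuuuuuXqq   [X → u X]
uuquuuuuuXqq ⇒ uuquuuuuuuqq   [X → u]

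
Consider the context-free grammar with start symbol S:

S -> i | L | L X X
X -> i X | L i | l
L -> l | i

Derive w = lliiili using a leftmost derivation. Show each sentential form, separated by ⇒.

S ⇒ LXX ⇒ lXX ⇒ lLiX ⇒ lliX ⇒ lliiX ⇒ lliiiX ⇒ lliiiLi ⇒ lliiili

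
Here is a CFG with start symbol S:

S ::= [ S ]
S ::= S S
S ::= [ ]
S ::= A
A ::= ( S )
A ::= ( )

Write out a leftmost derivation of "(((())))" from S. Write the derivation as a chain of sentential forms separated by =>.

S => A => (S) => (A) => ((S)) => ((A)) => (((S))) => (((A))) => (((())))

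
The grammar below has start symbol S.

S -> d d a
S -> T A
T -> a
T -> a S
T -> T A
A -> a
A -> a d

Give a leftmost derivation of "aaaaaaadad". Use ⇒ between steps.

S ⇒ TA   [S -> T A]
TA ⇒ aSA   [T -> a S]
aSA ⇒ aTAA   [S -> T A]
aTAA ⇒ aTAAA   [T -> T A]
aTAAA ⇒ aTAAAA   [T -> T A]
aTAAAA ⇒ aTAAAAA   [T -> T A]
aTAAAAA ⇒ aTAAAAAA   [T -> T A]
aTAAAAAA ⇒ aaAAAAAA   [T -> a]
aaAAAAAA ⇒ aaaAAAAA   [A -> a]
aaaAAAAA ⇒ aaaaAAAA   [A -> a]
aaaaAAAA ⇒ aaaaaAAA   [A -> a]
aaaaaAAA ⇒ aaaaaaAA   [A -> a]
aaaaaaAA ⇒ aaaaaaadA   [A -> a d]
aaaaaaadA ⇒ aaaaaaadad   [A -> a d]

S ⇒ TA ⇒ aSA ⇒ aTAA ⇒ aTAAA ⇒ aTAAAA ⇒ aTAAAAA ⇒ aTAAAAAA ⇒ aaAAAAAA ⇒ aaaAAAAA ⇒ aaaaAAAA ⇒ aaaaaAAA ⇒ aaaaaaAA ⇒ aaaaaaadA ⇒ aaaaaaadad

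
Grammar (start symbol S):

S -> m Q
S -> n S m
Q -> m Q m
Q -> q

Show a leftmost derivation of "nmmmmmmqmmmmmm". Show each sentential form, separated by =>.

S => nSm   [S -> n S m]
nSm => nmQm   [S -> m Q]
nmQm => nmmQmm   [Q -> m Q m]
nmmQmm => nmmmQmmm   [Q -> m Q m]
nmmmQmmm => nmmmmQmmmm   [Q -> m Q m]
nmmmmQmmmm => nmmmmmQmmmmm   [Q -> m Q m]
nmmmmmQmmmmm => nmmmmmmQmmmmmm   [Q -> m Q m]
nmmmmmmQmmmmmm => nmmmmmmqmmmmmm   [Q -> q]

S=>nSm=>nmQm=>nmmQmm=>nmmmQmmm=>nmmmmQmmmm=>nmmmmmQmmmmm=>nmmmmmmQmmmmmm=>nmmmmmmqmmmmmm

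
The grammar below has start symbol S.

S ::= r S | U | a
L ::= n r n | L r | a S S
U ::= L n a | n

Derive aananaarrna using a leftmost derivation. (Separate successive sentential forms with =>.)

S=>U=>Lna=>Lrna=>Lrrna=>aSSrrna=>aUSrrna=>aLnaSrrna=>aaSSnaSrrna=>aaUSnaSrrna=>aanSnaSrrna=>aananaSrrna=>aananaarrna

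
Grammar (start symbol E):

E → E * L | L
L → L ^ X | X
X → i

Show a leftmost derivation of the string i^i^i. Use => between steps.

E => L => L^X => L^X^X => X^X^X => i^X^X => i^i^X => i^i^i

E => L   [E → L]
L => L^X   [L → L ^ X]
L^X => L^X^X   [L → L ^ X]
L^X^X => X^X^X   [L → X]
X^X^X => i^X^X   [X → i]
i^X^X => i^i^X   [X → i]
i^i^X => i^i^i   [X → i]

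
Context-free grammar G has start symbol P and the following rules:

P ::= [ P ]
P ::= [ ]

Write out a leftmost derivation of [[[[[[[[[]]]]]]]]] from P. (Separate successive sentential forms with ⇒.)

P⇒[P]⇒[[P]]⇒[[[P]]]⇒[[[[P]]]]⇒[[[[[P]]]]]⇒[[[[[[P]]]]]]⇒[[[[[[[P]]]]]]]⇒[[[[[[[[P]]]]]]]]⇒[[[[[[[[[]]]]]]]]]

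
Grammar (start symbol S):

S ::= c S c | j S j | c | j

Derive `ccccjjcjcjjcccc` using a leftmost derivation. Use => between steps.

S => cSc   [S ::= c S c]
cSc => ccScc   [S ::= c S c]
ccScc => cccSccc   [S ::= c S c]
cccSccc => ccccScccc   [S ::= c S c]
ccccScccc => ccccjSjcccc   [S ::= j S j]
ccccjSjcccc => ccccjjSjjcccc   [S ::= j S j]
ccccjjSjjcccc => ccccjjcScjjcccc   [S ::= c S c]
ccccjjcScjjcccc => ccccjjcjcjjcccc   [S ::= j]

S => cSc => ccScc => cccSccc => ccccScccc => ccccjSjcccc => ccccjjSjjcccc => ccccjjcScjjcccc => ccccjjcjcjjcccc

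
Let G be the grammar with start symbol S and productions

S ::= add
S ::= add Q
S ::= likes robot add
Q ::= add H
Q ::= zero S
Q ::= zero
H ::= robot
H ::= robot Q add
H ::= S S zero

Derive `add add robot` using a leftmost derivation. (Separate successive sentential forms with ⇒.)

S ⇒ add Q   [S ::= add Q]
add Q ⇒ add add H   [Q ::= add H]
add add H ⇒ add add robot   [H ::= robot]

S ⇒ add Q ⇒ add add H ⇒ add add robot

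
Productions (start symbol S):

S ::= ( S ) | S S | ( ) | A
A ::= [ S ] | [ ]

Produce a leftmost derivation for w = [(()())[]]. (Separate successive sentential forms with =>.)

S => A   [S ::= A]
A => [S]   [A ::= [ S ]]
[S] => [SS]   [S ::= S S]
[SS] => [(S)S]   [S ::= ( S )]
[(S)S] => [(SS)S]   [S ::= S S]
[(SS)S] => [(()S)S]   [S ::= ( )]
[(()S)S] => [(()())S]   [S ::= ( )]
[(()())S] => [(()())A]   [S ::= A]
[(()())A] => [(()())[]]   [A ::= [ ]]

S=>A=>[S]=>[SS]=>[(S)S]=>[(SS)S]=>[(()S)S]=>[(()())S]=>[(()())A]=>[(()())[]]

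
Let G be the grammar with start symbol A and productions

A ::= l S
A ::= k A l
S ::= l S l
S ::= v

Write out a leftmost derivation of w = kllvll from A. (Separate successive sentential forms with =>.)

A => kAl => klSl => kllSll => kllvll

A => kAl   [A ::= k A l]
kAl => klSl   [A ::= l S]
klSl => kllSll   [S ::= l S l]
kllSll => kllvll   [S ::= v]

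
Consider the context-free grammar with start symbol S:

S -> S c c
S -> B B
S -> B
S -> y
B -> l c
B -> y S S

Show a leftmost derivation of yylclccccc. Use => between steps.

S => Scc   [S -> S c c]
Scc => Scccc   [S -> S c c]
Scccc => BBcccc   [S -> B B]
BBcccc => ySSBcccc   [B -> y S S]
ySSBcccc => yySBcccc   [S -> y]
yySBcccc => yyBBcccc   [S -> B]
yyBBcccc => yylcBcccc   [B -> l c]
yylcBcccc => yylclccccc   [B -> l c]

S=>Scc=>Scccc=>BBcccc=>ySSBcccc=>yySBcccc=>yyBBcccc=>yylcBcccc=>yylclccccc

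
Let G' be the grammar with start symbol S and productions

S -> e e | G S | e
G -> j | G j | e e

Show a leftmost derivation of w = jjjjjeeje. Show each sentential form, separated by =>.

S => GS   [S -> G S]
GS => GjS   [G -> G j]
GjS => jjS   [G -> j]
jjS => jjGS   [S -> G S]
jjGS => jjGjS   [G -> G j]
jjGjS => jjjjS   [G -> j]
jjjjS => jjjjGS   [S -> G S]
jjjjGS => jjjjjS   [G -> j]
jjjjjS => jjjjjGS   [S -> G S]
jjjjjGS => jjjjjGjS   [G -> G j]
jjjjjGjS => jjjjjeejS   [G -> e e]
jjjjjeejS => jjjjjeeje   [S -> e]

S => GS => GjS => jjS => jjGS => jjGjS => jjjjS => jjjjGS => jjjjjS => jjjjjGS => jjjjjGjS => jjjjjeejS => jjjjjeeje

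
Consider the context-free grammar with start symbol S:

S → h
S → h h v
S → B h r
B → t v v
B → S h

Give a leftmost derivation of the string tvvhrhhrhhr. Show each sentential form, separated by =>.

S => Bhr => Shhr => Bhrhhr => Shhrhhr => Bhrhhrhhr => tvvhrhhrhhr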